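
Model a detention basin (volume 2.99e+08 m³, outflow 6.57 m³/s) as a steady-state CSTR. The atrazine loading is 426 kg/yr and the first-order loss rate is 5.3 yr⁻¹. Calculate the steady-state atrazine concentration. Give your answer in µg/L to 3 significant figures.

0.238 µg/L

Outflow Q = 6.57 m³/s × 3.156e+07 s/yr = 2.073e+08 m³/yr.
Steady-state CSTR mass balance: W = Q·C + k·V·C, so C = W/(Q + kV).
Q + kV = 2.073e+08 + 5.3·2.99e+08 = 1.792e+09 m³/yr.
C = 426/1.792e+09 = 2.377e-07 kg/m³ = 0.0002377 mg/L = 0.2377 µg/L.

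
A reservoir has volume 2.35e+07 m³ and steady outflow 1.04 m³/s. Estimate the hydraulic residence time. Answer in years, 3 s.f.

Q = 1.04 m³/s × 3.156e+07 s/yr = 3.282e+07 m³/yr.
Hydraulic residence time τ = V/Q = 2.35e+07/3.282e+07 = 0.716 yr.

0.716 yr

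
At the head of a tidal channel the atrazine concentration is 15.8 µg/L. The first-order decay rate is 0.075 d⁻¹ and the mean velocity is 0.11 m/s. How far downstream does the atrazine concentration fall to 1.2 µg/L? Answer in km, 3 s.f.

From C = C₀·e^(−kt), t = ln(C₀/C)/k = ln(15.8/1.2)/0.075 = 2.578/0.075 = 34.37 d.
Distance = v·t = 0.11 m/s × 2.969e+06 s = 3.266e+05 m = 326.6 km.

327 km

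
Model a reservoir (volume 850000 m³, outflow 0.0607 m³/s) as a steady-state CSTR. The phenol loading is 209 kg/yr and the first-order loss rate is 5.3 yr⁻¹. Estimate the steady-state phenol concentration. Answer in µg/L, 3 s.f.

Outflow Q = 0.0607 m³/s × 3.156e+07 s/yr = 1.916e+06 m³/yr.
Steady-state CSTR mass balance: W = Q·C + k·V·C, so C = W/(Q + kV).
Q + kV = 1.916e+06 + 5.3·850000 = 6.421e+06 m³/yr.
C = 209/6.421e+06 = 3.255e-05 kg/m³ = 0.03255 mg/L = 32.55 µg/L.

32.6 µg/L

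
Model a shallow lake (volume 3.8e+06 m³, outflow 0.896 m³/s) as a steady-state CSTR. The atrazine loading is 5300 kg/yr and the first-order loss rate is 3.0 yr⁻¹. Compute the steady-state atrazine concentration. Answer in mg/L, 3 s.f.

0.134 mg/L

Outflow Q = 0.896 m³/s × 3.156e+07 s/yr = 2.828e+07 m³/yr.
Steady-state CSTR mass balance: W = Q·C + k·V·C, so C = W/(Q + kV).
Q + kV = 2.828e+07 + 3.0·3.8e+06 = 3.968e+07 m³/yr.
C = 5300/3.968e+07 = 0.0001336 kg/m³ = 0.1336 mg/L.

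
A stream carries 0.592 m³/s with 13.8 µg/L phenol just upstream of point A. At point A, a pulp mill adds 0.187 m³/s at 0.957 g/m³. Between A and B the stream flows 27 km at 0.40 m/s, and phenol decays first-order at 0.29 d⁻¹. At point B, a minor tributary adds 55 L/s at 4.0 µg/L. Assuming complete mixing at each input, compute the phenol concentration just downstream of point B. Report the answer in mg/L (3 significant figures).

0.179 mg/L

13.8 µg/L = 0.0138 mg/L.
After input A: C = (0.592·0.0138 + 0.187·0.957) / 0.779 = 0.2402 mg/L.
Over the 27 km reach to input B (t = 6.75e+04 s = 0.7812 d), decay gives C = 0.2402·exp(−0.29·0.7812) = 0.1915 mg/L.
55 L/s = 0.055 m³/s.
4.0 µg/L = 0.004 mg/L.
After input B: C = (0.779·0.1915 + 0.055·0.004) / 0.834 = 0.1792 mg/L.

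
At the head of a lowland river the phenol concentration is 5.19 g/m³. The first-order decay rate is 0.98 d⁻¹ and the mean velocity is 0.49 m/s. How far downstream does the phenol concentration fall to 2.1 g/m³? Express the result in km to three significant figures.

From C = C₀·e^(−kt), t = ln(C₀/C)/k = ln(5.19/2.1)/0.98 = 0.9048/0.98 = 0.9233 d.
Distance = v·t = 0.49 m/s × 7.977e+04 s = 3.909e+04 m = 39.09 km.

39.1 km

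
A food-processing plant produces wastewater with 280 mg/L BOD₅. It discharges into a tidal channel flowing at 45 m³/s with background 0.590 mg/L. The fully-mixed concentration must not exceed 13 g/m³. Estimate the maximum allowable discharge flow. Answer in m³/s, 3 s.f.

2.09 m³/s

Mass balance at complete mixing: C_std·(Q_w + Q_r) = Q_w·C_e + Q_r·C_b.
Rearranging, Q_w = Q_r·(C_std − C_b)/(C_e − C_std) = 45·(13 − 0.59) / (280 − 13) = 2.092 m³/s.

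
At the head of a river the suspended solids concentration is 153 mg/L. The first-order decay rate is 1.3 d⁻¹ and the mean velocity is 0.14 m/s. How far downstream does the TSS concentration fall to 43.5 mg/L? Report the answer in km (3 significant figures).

From C = C₀·e^(−kt), t = ln(C₀/C)/k = ln(153/43.5)/1.3 = 1.258/1.3 = 0.9674 d.
Distance = v·t = 0.14 m/s × 8.359e+04 s = 1.17e+04 m = 11.7 km.

11.7 km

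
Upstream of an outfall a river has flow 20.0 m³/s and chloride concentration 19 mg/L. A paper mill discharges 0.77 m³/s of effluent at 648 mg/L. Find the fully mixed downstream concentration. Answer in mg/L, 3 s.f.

Flow-weighted mixing gives C = (0.77·648 + 20·19) / (0.77 + 20) = 879/20.77 = 42.32 mg/L.

42.3 mg/L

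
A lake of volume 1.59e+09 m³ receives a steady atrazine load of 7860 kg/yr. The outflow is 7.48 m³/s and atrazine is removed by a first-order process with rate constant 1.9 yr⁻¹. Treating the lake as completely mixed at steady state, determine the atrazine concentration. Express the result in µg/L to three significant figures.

Outflow Q = 7.48 m³/s × 3.156e+07 s/yr = 2.361e+08 m³/yr.
Steady-state CSTR mass balance: W = Q·C + k·V·C, so C = W/(Q + kV).
Q + kV = 2.361e+08 + 1.9·1.59e+09 = 3.257e+09 m³/yr.
C = 7860/3.257e+09 = 2.413e-06 kg/m³ = 0.002413 mg/L = 2.413 µg/L.

2.41 µg/L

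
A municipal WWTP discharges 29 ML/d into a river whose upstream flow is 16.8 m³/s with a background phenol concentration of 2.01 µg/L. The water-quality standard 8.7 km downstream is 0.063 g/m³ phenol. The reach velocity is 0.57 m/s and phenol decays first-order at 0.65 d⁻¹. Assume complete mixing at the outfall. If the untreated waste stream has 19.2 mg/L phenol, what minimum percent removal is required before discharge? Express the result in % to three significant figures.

29 ML/d = 0.3356 m³/s.
2.01 µg/L = 0.00201 mg/L.
Travel time to the compliance point: t = 8700/0.57 = 1.526e+04 s = 0.1767 d; decay factor exp(−0.65·0.1767) = 0.8915.
So the concentration just after mixing may be at most 0.063/0.8915 = 0.07067 mg/L.
Mass balance: 0.07067·17.14 = 0.3356·Cₑ + 16.8·0.00201.
Cₑ = (1.211 − 0.03377) / 0.3356 = 3.507 mg/L.
Required removal = 1 − 3.507/19.2 = 81.73 %.

81.7 %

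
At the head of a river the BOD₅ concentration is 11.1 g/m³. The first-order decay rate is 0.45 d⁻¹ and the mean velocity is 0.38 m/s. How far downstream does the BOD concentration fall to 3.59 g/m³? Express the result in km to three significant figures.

82.4 km

From C = C₀·e^(−kt), t = ln(C₀/C)/k = ln(11.1/3.59)/0.45 = 1.129/0.45 = 2.508 d.
Distance = v·t = 0.38 m/s × 2.167e+05 s = 8.236e+04 m = 82.36 km.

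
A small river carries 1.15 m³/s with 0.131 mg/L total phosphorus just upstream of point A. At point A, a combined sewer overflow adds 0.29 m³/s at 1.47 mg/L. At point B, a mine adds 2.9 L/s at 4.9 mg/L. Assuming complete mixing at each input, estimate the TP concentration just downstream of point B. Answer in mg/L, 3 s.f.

0.410 mg/L

After input A: C = (1.15·0.131 + 0.29·1.47) / 1.44 = 0.4007 mg/L.
2.9 L/s = 0.0029 m³/s.
After input B: C = (1.44·0.4007 + 0.0029·4.9) / 1.443 = 0.4097 mg/L.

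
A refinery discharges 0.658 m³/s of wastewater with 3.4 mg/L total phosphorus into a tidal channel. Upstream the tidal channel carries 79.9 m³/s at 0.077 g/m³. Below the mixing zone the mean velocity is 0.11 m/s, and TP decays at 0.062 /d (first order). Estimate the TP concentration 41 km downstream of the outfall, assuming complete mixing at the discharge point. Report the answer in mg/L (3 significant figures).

0.0797 mg/L

After complete mixing, C₀ = (0.658·3.4 + 79.9·0.077) / 80.56 = 0.1041 mg/L.
Travel time t = 4.1e+04 m / 0.11 m/s = 3.727e+05 s = 4.314 d.
C = 0.1041·exp(−0.062·4.314) = 0.1041·0.7653 = 0.0797 mg/L.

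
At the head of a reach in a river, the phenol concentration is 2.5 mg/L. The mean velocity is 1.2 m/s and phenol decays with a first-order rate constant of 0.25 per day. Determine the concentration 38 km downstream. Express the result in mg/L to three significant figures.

Travel time t = 38 km / 1.2 m/s = 3.8e+04/1.2 = 3.167e+04 s = 0.3665 d.
First-order decay: C = 2.5·exp(−0.25·0.3665) = 2.5·0.9124 = 2.281 mg/L.

2.28 mg/L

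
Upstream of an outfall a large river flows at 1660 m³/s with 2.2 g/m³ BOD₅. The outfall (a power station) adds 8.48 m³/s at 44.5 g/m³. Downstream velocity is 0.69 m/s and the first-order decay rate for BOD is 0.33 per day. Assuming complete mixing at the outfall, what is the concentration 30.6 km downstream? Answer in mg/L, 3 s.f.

2.04 mg/L

After complete mixing, C₀ = (8.48·44.5 + 1660·2.2) / 1668 = 2.415 mg/L.
Travel time t = 3.06e+04 m / 0.69 m/s = 4.435e+04 s = 0.5133 d.
C = 2.415·exp(−0.33·0.5133) = 2.415·0.8442 = 2.039 mg/L.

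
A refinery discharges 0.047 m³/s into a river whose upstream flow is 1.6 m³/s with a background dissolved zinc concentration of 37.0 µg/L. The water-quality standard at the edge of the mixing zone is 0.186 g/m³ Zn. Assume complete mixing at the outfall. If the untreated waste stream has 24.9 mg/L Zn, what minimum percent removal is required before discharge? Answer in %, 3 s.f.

78.9 %

37.0 µg/L = 0.037 mg/L.
Mass balance: 0.186·1.647 = 0.047·Cₑ + 1.6·0.037.
Cₑ = (0.3063 − 0.0592) / 0.047 = 5.258 mg/L.
Required removal = 1 − 5.258/24.9 = 78.88 %.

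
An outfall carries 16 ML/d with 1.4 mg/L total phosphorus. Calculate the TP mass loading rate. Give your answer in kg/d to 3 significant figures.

16 ML/d = 0.1852 m³/s.
Mass flux = Q·C = 0.1852 m³/s × 1.4 g/m³ = 0.2593 g/s.
= 0.2593 g/s × 86.4 = 22.4 kg/d.

22.4 kg/d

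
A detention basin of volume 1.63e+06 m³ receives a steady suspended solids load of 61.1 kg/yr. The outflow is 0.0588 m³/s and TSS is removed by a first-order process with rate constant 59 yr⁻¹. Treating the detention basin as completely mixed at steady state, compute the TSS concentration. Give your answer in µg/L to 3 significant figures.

0.623 µg/L

Outflow Q = 0.0588 m³/s × 3.156e+07 s/yr = 1.856e+06 m³/yr.
Steady-state CSTR mass balance: W = Q·C + k·V·C, so C = W/(Q + kV).
Q + kV = 1.856e+06 + 59·1.63e+06 = 9.803e+07 m³/yr.
C = 61.1/9.803e+07 = 6.233e-07 kg/m³ = 0.0006233 mg/L = 0.6233 µg/L.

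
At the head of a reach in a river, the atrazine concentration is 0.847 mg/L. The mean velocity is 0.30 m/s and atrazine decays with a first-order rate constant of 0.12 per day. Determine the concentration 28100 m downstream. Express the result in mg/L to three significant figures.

Travel time t = 28100 m / 0.30 m/s = 2.81e+04/0.30 = 9.367e+04 s = 1.084 d.
First-order decay: C = 0.847·exp(−0.12·1.084) = 0.847·0.878 = 0.7437 mg/L.

0.744 mg/L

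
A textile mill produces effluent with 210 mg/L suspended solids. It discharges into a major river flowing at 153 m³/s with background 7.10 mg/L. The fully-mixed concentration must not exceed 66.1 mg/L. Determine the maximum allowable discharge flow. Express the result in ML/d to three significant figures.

5420 ML/d

Mass balance at complete mixing: C_std·(Q_w + Q_r) = Q_w·C_e + Q_r·C_b.
Rearranging, Q_w = Q_r·(C_std − C_b)/(C_e − C_std) = 153·(66.1 − 7.1) / (210 − 66.1) = 62.73 m³/s.
= 5420 ML/d.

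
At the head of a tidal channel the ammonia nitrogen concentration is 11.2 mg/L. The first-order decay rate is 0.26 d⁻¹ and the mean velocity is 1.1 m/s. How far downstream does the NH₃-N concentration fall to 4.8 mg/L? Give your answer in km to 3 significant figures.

From C = C₀·e^(−kt), t = ln(C₀/C)/k = ln(11.2/4.8)/0.26 = 0.8473/0.26 = 3.259 d.
Distance = v·t = 1.1 m/s × 2.816e+05 s = 3.097e+05 m = 309.7 km.

310 km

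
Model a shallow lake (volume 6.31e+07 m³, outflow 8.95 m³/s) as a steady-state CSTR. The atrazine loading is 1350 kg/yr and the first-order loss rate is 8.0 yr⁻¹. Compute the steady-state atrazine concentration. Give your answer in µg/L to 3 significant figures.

1.71 µg/L

Outflow Q = 8.95 m³/s × 3.156e+07 s/yr = 2.824e+08 m³/yr.
Steady-state CSTR mass balance: W = Q·C + k·V·C, so C = W/(Q + kV).
Q + kV = 2.824e+08 + 8.0·6.31e+07 = 7.872e+08 m³/yr.
C = 1350/7.872e+08 = 1.715e-06 kg/m³ = 0.001715 mg/L = 1.715 µg/L.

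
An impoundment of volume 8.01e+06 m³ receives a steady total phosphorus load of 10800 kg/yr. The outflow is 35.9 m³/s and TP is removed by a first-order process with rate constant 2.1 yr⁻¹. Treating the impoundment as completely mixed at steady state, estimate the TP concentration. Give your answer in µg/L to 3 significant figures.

9.39 µg/L

Outflow Q = 35.9 m³/s × 3.156e+07 s/yr = 1.133e+09 m³/yr.
Steady-state CSTR mass balance: W = Q·C + k·V·C, so C = W/(Q + kV).
Q + kV = 1.133e+09 + 2.1·8.01e+06 = 1.15e+09 m³/yr.
C = 10800/1.15e+09 = 9.393e-06 kg/m³ = 0.009393 mg/L = 9.393 µg/L.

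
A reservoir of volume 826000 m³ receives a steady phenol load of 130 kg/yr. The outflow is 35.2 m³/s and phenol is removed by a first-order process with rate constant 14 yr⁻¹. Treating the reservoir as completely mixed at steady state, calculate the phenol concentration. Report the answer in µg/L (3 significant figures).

0.116 µg/L

Outflow Q = 35.2 m³/s × 3.156e+07 s/yr = 1.111e+09 m³/yr.
Steady-state CSTR mass balance: W = Q·C + k·V·C, so C = W/(Q + kV).
Q + kV = 1.111e+09 + 14·826000 = 1.122e+09 m³/yr.
C = 130/1.122e+09 = 1.158e-07 kg/m³ = 0.0001158 mg/L = 0.1158 µg/L.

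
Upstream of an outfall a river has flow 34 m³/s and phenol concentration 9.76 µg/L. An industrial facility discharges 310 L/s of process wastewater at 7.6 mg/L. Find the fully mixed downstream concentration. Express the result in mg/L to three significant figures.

310 L/s = 0.31 m³/s.
9.76 µg/L = 0.00976 mg/L.
By mass balance at complete mixing, C = (0.31·7.6 + 34·0.00976) / (0.31 + 34) = 2.688/34.31 = 0.07834 mg/L.

0.0783 mg/L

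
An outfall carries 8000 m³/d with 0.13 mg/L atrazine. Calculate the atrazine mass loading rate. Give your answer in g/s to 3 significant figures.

0.0120 g/s

8000 m³/d = 0.09259 m³/s.
Mass flux = Q·C = 0.09259 m³/s × 0.13 g/m³ = 0.01204 g/s.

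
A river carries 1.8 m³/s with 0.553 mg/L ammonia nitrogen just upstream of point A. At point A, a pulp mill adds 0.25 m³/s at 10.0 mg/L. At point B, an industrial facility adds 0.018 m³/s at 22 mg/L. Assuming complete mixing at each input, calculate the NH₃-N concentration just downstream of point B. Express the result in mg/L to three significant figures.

After input A: C = (1.8·0.553 + 0.25·10) / 2.05 = 1.705 mg/L.
After input B: C = (2.05·1.705 + 0.018·22) / 2.068 = 1.882 mg/L.

1.88 mg/L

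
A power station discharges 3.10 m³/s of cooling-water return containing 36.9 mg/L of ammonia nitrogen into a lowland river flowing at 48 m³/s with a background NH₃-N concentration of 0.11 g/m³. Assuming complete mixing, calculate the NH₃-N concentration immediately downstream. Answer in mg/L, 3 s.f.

2.34 mg/L

By mass balance at complete mixing, C = (3.1·36.9 + 48·0.11) / (3.1 + 48) = 119.7/51.1 = 2.342 mg/L.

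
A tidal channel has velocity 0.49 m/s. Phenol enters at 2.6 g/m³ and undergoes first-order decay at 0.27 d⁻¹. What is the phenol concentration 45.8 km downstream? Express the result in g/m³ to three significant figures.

Travel time t = 45.8 km / 0.49 m/s = 4.58e+04/0.49 = 9.347e+04 s = 1.082 d.
First-order decay: C = 2.6·exp(−0.27·1.082) = 2.6·0.7467 = 1.941 g/m³.

1.94 g/m³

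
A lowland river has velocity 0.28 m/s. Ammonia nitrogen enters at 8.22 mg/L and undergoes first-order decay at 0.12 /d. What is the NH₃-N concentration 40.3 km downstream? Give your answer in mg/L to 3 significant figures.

6.73 mg/L

Travel time t = 40.3 km / 0.28 m/s = 4.03e+04/0.28 = 1.439e+05 s = 1.666 d.
First-order decay: C = 8.22·exp(−0.12·1.666) = 8.22·0.8188 = 6.731 mg/L.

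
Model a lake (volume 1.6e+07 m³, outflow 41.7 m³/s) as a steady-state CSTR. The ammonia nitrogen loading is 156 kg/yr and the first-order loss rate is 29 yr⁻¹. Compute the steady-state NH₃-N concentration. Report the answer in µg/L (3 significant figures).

0.0876 µg/L

Outflow Q = 41.7 m³/s × 3.156e+07 s/yr = 1.316e+09 m³/yr.
Steady-state CSTR mass balance: W = Q·C + k·V·C, so C = W/(Q + kV).
Q + kV = 1.316e+09 + 29·1.6e+07 = 1.78e+09 m³/yr.
C = 156/1.78e+09 = 8.764e-08 kg/m³ = 8.764e-05 mg/L = 0.08764 µg/L.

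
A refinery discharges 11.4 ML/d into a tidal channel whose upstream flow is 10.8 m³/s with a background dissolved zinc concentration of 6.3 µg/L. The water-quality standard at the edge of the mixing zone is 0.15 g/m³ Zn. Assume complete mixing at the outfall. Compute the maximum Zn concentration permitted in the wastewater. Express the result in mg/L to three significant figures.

11.9 mg/L

11.4 ML/d = 0.1319 m³/s.
6.3 µg/L = 0.0063 mg/L.
Mass balance: 0.15·10.93 = 0.1319·Cₑ + 10.8·0.0063.
Cₑ = (1.64 − 0.06804) / 0.1319 = 11.91 mg/L.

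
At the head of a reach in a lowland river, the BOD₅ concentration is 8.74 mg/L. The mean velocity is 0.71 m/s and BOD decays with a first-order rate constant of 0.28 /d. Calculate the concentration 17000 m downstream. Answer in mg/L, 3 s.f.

Travel time t = 17000 m / 0.71 m/s = 1.7e+04/0.71 = 2.394e+04 s = 0.2771 d.
First-order decay: C = 8.74·exp(−0.28·0.2771) = 8.74·0.9253 = 8.087 mg/L.

8.09 mg/L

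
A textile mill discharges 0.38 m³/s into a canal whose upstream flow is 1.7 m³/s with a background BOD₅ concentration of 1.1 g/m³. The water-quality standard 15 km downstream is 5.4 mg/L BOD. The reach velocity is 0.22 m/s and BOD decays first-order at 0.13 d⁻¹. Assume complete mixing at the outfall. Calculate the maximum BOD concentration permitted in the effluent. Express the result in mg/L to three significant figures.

Travel time to the compliance point: t = 1.5e+04/0.22 = 6.818e+04 s = 0.7891 d; decay factor exp(−0.13·0.7891) = 0.9025.
So the concentration just after mixing may be at most 5.4/0.9025 = 5.983 mg/L.
Mass balance: 5.983·2.08 = 0.38·Cₑ + 1.7·1.1.
Cₑ = (12.45 − 1.87) / 0.38 = 27.83 mg/L.

27.8 mg/L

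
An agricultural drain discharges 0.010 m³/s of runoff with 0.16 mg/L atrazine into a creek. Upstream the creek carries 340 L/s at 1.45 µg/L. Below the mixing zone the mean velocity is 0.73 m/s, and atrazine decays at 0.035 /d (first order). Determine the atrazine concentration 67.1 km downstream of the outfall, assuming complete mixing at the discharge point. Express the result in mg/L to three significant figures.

340 L/s = 0.34 m³/s.
1.45 µg/L = 0.00145 mg/L.
After complete mixing, C₀ = (0.01·0.16 + 0.34·0.00145) / 0.35 = 0.00598 mg/L.
Travel time t = 6.71e+04 m / 0.73 m/s = 9.192e+04 s = 1.064 d.
C = 0.00598·exp(−0.035·1.064) = 0.00598·0.9634 = 0.005761 mg/L.

0.00576 mg/L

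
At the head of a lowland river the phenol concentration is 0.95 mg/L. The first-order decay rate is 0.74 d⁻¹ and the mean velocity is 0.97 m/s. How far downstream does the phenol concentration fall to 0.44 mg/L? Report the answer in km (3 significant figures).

87.2 km

From C = C₀·e^(−kt), t = ln(C₀/C)/k = ln(0.95/0.44)/0.74 = 0.7697/0.74 = 1.04 d.
Distance = v·t = 0.97 m/s × 8.987e+04 s = 8.717e+04 m = 87.17 km.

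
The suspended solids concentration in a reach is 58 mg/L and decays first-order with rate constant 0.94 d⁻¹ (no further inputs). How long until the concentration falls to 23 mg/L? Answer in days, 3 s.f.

t = ln(C₀/C)/k = ln(58/23)/0.94 = 0.9249/0.94 = 0.984 d.

0.984 d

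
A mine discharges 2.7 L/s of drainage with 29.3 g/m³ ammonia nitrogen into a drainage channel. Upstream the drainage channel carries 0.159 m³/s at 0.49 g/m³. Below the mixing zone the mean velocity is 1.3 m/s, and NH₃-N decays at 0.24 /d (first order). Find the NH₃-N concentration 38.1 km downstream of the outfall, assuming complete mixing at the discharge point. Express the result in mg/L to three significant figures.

2.7 L/s = 0.0027 m³/s.
After complete mixing, C₀ = (0.0027·29.3 + 0.159·0.49) / 0.1617 = 0.9711 mg/L.
Travel time t = 3.81e+04 m / 1.3 m/s = 2.931e+04 s = 0.3392 d.
C = 0.9711·exp(−0.24·0.3392) = 0.9711·0.9218 = 0.8951 mg/L.

0.895 mg/L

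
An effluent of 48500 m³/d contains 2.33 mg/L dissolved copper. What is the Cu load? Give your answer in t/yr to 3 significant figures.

41.3 t/yr

48500 m³/d = 0.5613 m³/s.
Mass flux = Q·C = 0.5613 m³/s × 2.33 g/m³ = 1.308 g/s.
= 1.308 g/s × 31.56 = 41.28 t/yr.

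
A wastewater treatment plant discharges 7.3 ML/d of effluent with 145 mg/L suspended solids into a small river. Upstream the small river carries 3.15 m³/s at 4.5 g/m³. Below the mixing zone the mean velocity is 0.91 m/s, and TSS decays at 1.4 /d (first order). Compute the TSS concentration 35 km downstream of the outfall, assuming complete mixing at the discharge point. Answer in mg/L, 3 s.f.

4.38 mg/L

7.3 ML/d = 0.08449 m³/s.
After complete mixing, C₀ = (0.08449·145 + 3.15·4.5) / 3.234 = 8.17 mg/L.
Travel time t = 3.5e+04 m / 0.91 m/s = 3.846e+04 s = 0.4452 d.
C = 8.17·exp(−1.4·0.4452) = 8.17·0.5362 = 4.381 mg/L.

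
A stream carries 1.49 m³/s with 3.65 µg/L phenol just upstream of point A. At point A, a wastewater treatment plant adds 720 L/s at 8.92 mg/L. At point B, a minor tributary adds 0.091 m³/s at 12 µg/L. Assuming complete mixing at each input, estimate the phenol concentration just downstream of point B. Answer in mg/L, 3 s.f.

2.79 mg/L

3.65 µg/L = 0.00365 mg/L.
720 L/s = 0.72 m³/s.
After input A: C = (1.49·0.00365 + 0.72·8.92) / 2.21 = 2.909 mg/L.
12 µg/L = 0.012 mg/L.
After input B: C = (2.21·2.909 + 0.091·0.012) / 2.301 = 2.794 mg/L.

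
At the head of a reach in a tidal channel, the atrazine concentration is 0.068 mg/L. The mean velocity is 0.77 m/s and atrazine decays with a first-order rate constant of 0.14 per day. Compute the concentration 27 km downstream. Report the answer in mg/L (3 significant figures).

0.0642 mg/L

Travel time t = 27 km / 0.77 m/s = 2.7e+04/0.77 = 3.506e+04 s = 0.4058 d.
First-order decay: C = 0.068·exp(−0.14·0.4058) = 0.068·0.9448 = 0.06424 mg/L.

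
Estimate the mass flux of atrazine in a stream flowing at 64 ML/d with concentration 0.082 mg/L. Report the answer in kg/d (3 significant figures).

5.25 kg/d

64 ML/d = 0.7407 m³/s.
Mass flux = Q·C = 0.7407 m³/s × 0.082 g/m³ = 0.06074 g/s.
= 0.06074 g/s × 86.4 = 5.248 kg/d.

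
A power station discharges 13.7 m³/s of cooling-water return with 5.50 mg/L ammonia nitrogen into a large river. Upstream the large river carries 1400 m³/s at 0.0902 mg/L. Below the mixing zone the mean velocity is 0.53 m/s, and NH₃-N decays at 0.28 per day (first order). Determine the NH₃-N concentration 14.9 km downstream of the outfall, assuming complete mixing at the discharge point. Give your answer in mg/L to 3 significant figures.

After complete mixing, C₀ = (13.7·5.5 + 1400·0.0902) / 1414 = 0.1426 mg/L.
Travel time t = 1.49e+04 m / 0.53 m/s = 2.811e+04 s = 0.3254 d.
C = 0.1426·exp(−0.28·0.3254) = 0.1426·0.9129 = 0.1302 mg/L.

0.130 mg/L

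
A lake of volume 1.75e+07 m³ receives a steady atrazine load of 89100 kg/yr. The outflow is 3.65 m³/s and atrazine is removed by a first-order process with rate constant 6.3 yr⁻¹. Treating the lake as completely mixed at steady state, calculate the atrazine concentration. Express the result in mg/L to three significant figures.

0.395 mg/L

Outflow Q = 3.65 m³/s × 3.156e+07 s/yr = 1.152e+08 m³/yr.
Steady-state CSTR mass balance: W = Q·C + k·V·C, so C = W/(Q + kV).
Q + kV = 1.152e+08 + 6.3·1.75e+07 = 2.254e+08 m³/yr.
C = 89100/2.254e+08 = 0.0003952 kg/m³ = 0.3952 mg/L.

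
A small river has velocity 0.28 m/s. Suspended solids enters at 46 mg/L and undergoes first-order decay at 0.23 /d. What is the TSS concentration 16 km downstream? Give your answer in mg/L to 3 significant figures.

39.5 mg/L

Travel time t = 16 km / 0.28 m/s = 1.6e+04/0.28 = 5.714e+04 s = 0.6614 d.
First-order decay: C = 46·exp(−0.23·0.6614) = 46·0.8589 = 39.51 mg/L.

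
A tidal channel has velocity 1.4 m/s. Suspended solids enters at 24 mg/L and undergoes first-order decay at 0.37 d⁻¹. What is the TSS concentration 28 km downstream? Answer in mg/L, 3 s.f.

22.0 mg/L

Travel time t = 28 km / 1.4 m/s = 2.8e+04/1.4 = 2e+04 s = 0.2315 d.
First-order decay: C = 24·exp(−0.37·0.2315) = 24·0.9179 = 22.03 mg/L.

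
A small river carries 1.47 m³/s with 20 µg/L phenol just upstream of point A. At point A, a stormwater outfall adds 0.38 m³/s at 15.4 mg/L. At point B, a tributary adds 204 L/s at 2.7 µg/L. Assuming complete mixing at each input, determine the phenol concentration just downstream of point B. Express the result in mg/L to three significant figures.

20 µg/L = 0.02 mg/L.
After input A: C = (1.47·0.02 + 0.38·15.4) / 1.85 = 3.179 mg/L.
204 L/s = 0.204 m³/s.
2.7 µg/L = 0.0027 mg/L.
After input B: C = (1.85·3.179 + 0.204·0.0027) / 2.054 = 2.864 mg/L.

2.86 mg/L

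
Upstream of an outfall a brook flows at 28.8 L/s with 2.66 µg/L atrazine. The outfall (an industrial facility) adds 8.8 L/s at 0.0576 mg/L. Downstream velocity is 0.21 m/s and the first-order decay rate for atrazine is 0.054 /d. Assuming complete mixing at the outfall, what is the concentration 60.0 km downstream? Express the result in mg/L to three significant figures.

8.8 L/s = 0.0088 m³/s.
28.8 L/s = 0.0288 m³/s.
2.66 µg/L = 0.00266 mg/L.
After complete mixing, C₀ = (0.0088·0.0576 + 0.0288·0.00266) / 0.0376 = 0.01552 mg/L.
Travel time t = 6e+04 m / 0.21 m/s = 2.857e+05 s = 3.307 d.
C = 0.01552·exp(−0.054·3.307) = 0.01552·0.8365 = 0.01298 mg/L.

0.0130 mg/L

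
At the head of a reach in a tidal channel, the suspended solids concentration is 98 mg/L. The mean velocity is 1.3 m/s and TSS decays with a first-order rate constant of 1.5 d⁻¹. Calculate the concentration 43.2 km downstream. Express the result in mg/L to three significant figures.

Travel time t = 43.2 km / 1.3 m/s = 4.32e+04/1.3 = 3.323e+04 s = 0.3846 d.
First-order decay: C = 98·exp(−1.5·0.3846) = 98·0.5616 = 55.04 mg/L.

55.0 mg/L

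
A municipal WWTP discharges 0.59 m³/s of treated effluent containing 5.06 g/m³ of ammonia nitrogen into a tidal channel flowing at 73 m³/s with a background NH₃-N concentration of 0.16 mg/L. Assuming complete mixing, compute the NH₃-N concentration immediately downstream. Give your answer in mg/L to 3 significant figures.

Conservation of mass across the mixing zone: C = (0.59·5.06 + 73·0.16) / (0.59 + 73) = 14.67/73.59 = 0.1993 mg/L.

0.199 mg/L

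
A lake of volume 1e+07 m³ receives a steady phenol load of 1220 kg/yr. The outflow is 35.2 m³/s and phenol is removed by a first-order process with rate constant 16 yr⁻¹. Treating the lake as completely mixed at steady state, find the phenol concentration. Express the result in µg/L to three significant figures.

0.960 µg/L

Outflow Q = 35.2 m³/s × 3.156e+07 s/yr = 1.111e+09 m³/yr.
Steady-state CSTR mass balance: W = Q·C + k·V·C, so C = W/(Q + kV).
Q + kV = 1.111e+09 + 16·1e+07 = 1.271e+09 m³/yr.
C = 1220/1.271e+09 = 9.6e-07 kg/m³ = 0.00096 mg/L = 0.96 µg/L.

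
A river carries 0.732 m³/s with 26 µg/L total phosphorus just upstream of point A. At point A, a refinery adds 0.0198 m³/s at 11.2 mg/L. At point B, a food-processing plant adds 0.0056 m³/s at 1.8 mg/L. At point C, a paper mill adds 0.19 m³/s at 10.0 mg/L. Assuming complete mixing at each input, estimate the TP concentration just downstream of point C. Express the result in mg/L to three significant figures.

26 µg/L = 0.026 mg/L.
After input A: C = (0.732·0.026 + 0.0198·11.2) / 0.7518 = 0.3203 mg/L.
After input B: C = (0.7518·0.3203 + 0.0056·1.8) / 0.7574 = 0.3312 mg/L.
After input C: C = (0.7574·0.3312 + 0.19·10) / 0.9474 = 2.27 mg/L.

2.27 mg/L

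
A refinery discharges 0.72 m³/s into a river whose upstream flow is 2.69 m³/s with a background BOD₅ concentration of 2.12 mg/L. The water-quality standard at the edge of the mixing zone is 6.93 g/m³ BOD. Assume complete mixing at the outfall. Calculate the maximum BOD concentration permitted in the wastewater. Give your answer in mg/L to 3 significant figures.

24.9 mg/L

Mass balance: 6.93·3.41 = 0.72·Cₑ + 2.69·2.12.
Cₑ = (23.63 − 5.703) / 0.72 = 24.9 mg/L.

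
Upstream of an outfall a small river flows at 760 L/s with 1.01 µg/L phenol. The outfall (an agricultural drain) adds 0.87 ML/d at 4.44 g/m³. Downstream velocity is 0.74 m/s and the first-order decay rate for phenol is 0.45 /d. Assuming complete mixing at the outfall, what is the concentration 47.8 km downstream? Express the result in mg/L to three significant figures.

0.0422 mg/L

0.87 ML/d = 0.01007 m³/s.
760 L/s = 0.76 m³/s.
1.01 µg/L = 0.00101 mg/L.
After complete mixing, C₀ = (0.01007·4.44 + 0.76·0.00101) / 0.7701 = 0.05905 mg/L.
Travel time t = 4.78e+04 m / 0.74 m/s = 6.459e+04 s = 0.7476 d.
C = 0.05905·exp(−0.45·0.7476) = 0.05905·0.7143 = 0.04218 mg/L.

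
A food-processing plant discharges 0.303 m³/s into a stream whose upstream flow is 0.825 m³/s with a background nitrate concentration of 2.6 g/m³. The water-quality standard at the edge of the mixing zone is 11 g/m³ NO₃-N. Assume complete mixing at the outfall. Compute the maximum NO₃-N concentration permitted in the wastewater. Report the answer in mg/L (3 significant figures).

Mass balance: 11·1.128 = 0.303·Cₑ + 0.825·2.6.
Cₑ = (12.41 − 2.145) / 0.303 = 33.87 mg/L.

33.9 mg/L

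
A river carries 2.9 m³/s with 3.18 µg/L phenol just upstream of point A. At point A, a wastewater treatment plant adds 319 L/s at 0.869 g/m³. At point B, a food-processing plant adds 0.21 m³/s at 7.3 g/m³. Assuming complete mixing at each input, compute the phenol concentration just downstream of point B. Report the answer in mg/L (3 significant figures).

0.531 mg/L

3.18 µg/L = 0.00318 mg/L.
319 L/s = 0.319 m³/s.
After input A: C = (2.9·0.00318 + 0.319·0.869) / 3.219 = 0.08898 mg/L.
After input B: C = (3.219·0.08898 + 0.21·7.3) / 3.429 = 0.5306 mg/L.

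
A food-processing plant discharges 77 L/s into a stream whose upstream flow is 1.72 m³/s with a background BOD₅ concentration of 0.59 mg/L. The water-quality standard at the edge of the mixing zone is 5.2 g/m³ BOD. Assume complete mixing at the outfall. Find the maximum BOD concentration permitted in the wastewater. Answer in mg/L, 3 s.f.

108 mg/L

77 L/s = 0.077 m³/s.
Mass balance: 5.2·1.797 = 0.077·Cₑ + 1.72·0.59.
Cₑ = (9.344 − 1.015) / 0.077 = 108.2 mg/L.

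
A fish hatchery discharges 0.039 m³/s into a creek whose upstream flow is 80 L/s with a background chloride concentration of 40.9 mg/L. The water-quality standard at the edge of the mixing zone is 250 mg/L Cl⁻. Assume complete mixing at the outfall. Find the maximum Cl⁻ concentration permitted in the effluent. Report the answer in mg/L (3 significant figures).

80 L/s = 0.08 m³/s.
Mass balance: 250·0.119 = 0.039·Cₑ + 0.08·40.9.
Cₑ = (29.75 − 3.272) / 0.039 = 678.9 mg/L.

679 mg/L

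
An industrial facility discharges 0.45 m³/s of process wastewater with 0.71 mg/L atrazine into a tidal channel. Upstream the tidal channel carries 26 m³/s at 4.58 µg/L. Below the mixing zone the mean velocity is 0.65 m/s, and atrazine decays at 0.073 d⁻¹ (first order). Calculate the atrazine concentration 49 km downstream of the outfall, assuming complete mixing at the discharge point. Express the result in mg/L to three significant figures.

4.58 µg/L = 0.00458 mg/L.
After complete mixing, C₀ = (0.45·0.71 + 26·0.00458) / 26.45 = 0.01658 mg/L.
Travel time t = 4.9e+04 m / 0.65 m/s = 7.538e+04 s = 0.8725 d.
C = 0.01658·exp(−0.073·0.8725) = 0.01658·0.9383 = 0.01556 mg/L.

0.0156 mg/L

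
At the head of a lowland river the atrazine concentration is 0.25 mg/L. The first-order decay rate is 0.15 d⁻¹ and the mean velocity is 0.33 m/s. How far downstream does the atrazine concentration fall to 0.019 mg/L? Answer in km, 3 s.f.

From C = C₀·e^(−kt), t = ln(C₀/C)/k = ln(0.25/0.019)/0.15 = 2.577/0.15 = 17.18 d.
Distance = v·t = 0.33 m/s × 1.484e+06 s = 4.898e+05 m = 489.8 km.

490 km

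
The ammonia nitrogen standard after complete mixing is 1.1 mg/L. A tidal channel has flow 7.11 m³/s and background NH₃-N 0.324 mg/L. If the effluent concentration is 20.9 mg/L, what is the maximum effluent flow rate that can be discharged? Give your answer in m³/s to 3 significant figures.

0.279 m³/s

Mass balance at complete mixing: C_std·(Q_w + Q_r) = Q_w·C_e + Q_r·C_b.
Rearranging, Q_w = Q_r·(C_std − C_b)/(C_e − C_std) = 7.11·(1.1 − 0.324) / (20.9 − 1.1) = 0.2787 m³/s.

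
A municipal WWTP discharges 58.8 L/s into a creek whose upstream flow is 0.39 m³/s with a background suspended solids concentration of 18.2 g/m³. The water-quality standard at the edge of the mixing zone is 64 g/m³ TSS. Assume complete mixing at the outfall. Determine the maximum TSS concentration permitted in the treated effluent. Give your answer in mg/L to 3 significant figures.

368 mg/L

58.8 L/s = 0.0588 m³/s.
Mass balance: 64·0.4488 = 0.0588·Cₑ + 0.39·18.2.
Cₑ = (28.72 − 7.098) / 0.0588 = 367.8 mg/L.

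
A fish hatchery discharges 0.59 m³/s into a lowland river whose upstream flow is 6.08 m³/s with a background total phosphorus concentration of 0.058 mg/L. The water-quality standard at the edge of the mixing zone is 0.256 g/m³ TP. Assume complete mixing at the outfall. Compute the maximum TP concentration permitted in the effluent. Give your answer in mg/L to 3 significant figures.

Mass balance: 0.256·6.67 = 0.59·Cₑ + 6.08·0.058.
Cₑ = (1.708 − 0.3526) / 0.59 = 2.296 mg/L.

2.30 mg/L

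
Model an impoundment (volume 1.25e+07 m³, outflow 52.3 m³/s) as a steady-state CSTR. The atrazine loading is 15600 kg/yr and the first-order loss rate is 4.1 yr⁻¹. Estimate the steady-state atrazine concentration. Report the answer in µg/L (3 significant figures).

9.17 µg/L

Outflow Q = 52.3 m³/s × 3.156e+07 s/yr = 1.65e+09 m³/yr.
Steady-state CSTR mass balance: W = Q·C + k·V·C, so C = W/(Q + kV).
Q + kV = 1.65e+09 + 4.1·1.25e+07 = 1.702e+09 m³/yr.
C = 15600/1.702e+09 = 9.167e-06 kg/m³ = 0.009167 mg/L = 9.167 µg/L.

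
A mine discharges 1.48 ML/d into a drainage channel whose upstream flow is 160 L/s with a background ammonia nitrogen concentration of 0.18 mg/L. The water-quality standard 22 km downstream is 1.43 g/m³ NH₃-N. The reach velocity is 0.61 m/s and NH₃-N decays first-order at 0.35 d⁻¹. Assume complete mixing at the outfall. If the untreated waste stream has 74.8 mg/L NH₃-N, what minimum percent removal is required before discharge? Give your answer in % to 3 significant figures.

1.48 ML/d = 0.01713 m³/s.
160 L/s = 0.16 m³/s.
Travel time to the compliance point: t = 2.2e+04/0.61 = 3.607e+04 s = 0.4174 d; decay factor exp(−0.35·0.4174) = 0.8641.
So the concentration just after mixing may be at most 1.43/0.8641 = 1.655 mg/L.
Mass balance: 1.655·0.1771 = 0.01713·Cₑ + 0.16·0.18.
Cₑ = (0.2931 − 0.0288) / 0.01713 = 15.43 mg/L.
Required removal = 1 − 15.43/74.8 = 79.37 %.

79.4 %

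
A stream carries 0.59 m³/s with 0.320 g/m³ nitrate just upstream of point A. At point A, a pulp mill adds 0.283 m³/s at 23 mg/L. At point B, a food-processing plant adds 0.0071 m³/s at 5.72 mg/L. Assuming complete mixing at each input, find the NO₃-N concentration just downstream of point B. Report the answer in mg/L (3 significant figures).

7.66 mg/L

After input A: C = (0.59·0.32 + 0.283·23) / 0.873 = 7.672 mg/L.
After input B: C = (0.873·7.672 + 0.0071·5.72) / 0.8801 = 7.656 mg/L.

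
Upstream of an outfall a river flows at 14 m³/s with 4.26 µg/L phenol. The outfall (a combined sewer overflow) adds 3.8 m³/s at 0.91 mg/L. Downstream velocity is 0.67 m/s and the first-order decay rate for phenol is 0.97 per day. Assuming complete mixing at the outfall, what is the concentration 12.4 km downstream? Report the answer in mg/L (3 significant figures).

0.161 mg/L

4.26 µg/L = 0.00426 mg/L.
After complete mixing, C₀ = (3.8·0.91 + 14·0.00426) / 17.8 = 0.1976 mg/L.
Travel time t = 1.24e+04 m / 0.67 m/s = 1.851e+04 s = 0.2142 d.
C = 0.1976·exp(−0.97·0.2142) = 0.1976·0.8124 = 0.1605 mg/L.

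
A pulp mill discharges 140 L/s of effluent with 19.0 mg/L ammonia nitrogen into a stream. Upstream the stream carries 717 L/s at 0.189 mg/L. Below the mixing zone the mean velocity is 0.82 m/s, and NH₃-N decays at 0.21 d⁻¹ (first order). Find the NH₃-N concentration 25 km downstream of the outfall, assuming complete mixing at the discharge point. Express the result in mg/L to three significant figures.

140 L/s = 0.14 m³/s.
717 L/s = 0.717 m³/s.
After complete mixing, C₀ = (0.14·19 + 0.717·0.189) / 0.857 = 3.262 mg/L.
Travel time t = 2.5e+04 m / 0.82 m/s = 3.049e+04 s = 0.3529 d.
C = 3.262·exp(−0.21·0.3529) = 3.262·0.9286 = 3.029 mg/L.

3.03 mg/L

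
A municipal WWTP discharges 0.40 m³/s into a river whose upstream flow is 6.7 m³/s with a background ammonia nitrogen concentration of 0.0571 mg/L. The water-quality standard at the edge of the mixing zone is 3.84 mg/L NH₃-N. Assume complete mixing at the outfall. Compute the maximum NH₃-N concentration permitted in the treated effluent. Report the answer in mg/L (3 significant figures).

67.2 mg/L

Mass balance: 3.84·7.1 = 0.4·Cₑ + 6.7·0.0571.
Cₑ = (27.26 − 0.3826) / 0.4 = 67.2 mg/L.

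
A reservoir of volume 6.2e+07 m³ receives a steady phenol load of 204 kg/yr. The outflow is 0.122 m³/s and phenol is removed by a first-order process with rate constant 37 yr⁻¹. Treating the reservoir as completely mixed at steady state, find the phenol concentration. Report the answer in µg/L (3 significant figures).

0.0888 µg/L

Outflow Q = 0.122 m³/s × 3.156e+07 s/yr = 3.85e+06 m³/yr.
Steady-state CSTR mass balance: W = Q·C + k·V·C, so C = W/(Q + kV).
Q + kV = 3.85e+06 + 37·6.2e+07 = 2.298e+09 m³/yr.
C = 204/2.298e+09 = 8.878e-08 kg/m³ = 8.878e-05 mg/L = 0.08878 µg/L.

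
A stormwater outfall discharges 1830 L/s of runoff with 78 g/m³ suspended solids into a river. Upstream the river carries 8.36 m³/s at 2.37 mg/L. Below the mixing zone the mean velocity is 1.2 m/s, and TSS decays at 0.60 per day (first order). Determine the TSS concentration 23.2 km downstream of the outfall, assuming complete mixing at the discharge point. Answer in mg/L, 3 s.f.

13.9 mg/L

1830 L/s = 1.83 m³/s.
After complete mixing, C₀ = (1.83·78 + 8.36·2.37) / 10.19 = 15.95 mg/L.
Travel time t = 2.32e+04 m / 1.2 m/s = 1.933e+04 s = 0.2238 d.
C = 15.95·exp(−0.60·0.2238) = 15.95·0.8744 = 13.95 mg/L.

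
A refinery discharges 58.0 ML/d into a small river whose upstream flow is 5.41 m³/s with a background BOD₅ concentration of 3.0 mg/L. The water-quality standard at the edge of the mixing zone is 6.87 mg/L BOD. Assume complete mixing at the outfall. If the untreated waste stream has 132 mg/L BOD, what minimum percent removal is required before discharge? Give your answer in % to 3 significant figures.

71.2 %

58.0 ML/d = 0.6713 m³/s.
Mass balance: 6.87·6.081 = 0.6713·Cₑ + 5.41·3.
Cₑ = (41.78 − 16.23) / 0.6713 = 38.06 mg/L.
Required removal = 1 − 38.06/132 = 71.17 %.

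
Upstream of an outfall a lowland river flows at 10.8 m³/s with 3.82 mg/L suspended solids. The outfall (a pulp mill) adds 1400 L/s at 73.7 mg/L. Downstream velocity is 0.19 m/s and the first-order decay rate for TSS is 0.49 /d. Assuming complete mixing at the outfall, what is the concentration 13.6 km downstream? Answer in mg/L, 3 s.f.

7.89 mg/L

1400 L/s = 1.4 m³/s.
After complete mixing, C₀ = (1.4·73.7 + 10.8·3.82) / 12.2 = 11.84 mg/L.
Travel time t = 1.36e+04 m / 0.19 m/s = 7.158e+04 s = 0.8285 d.
C = 11.84·exp(−0.49·0.8285) = 11.84·0.6663 = 7.889 mg/L.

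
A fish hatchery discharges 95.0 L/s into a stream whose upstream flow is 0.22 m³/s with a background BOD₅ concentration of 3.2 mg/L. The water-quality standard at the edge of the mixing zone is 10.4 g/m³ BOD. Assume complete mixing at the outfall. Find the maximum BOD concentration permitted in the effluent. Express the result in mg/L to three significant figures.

95.0 L/s = 0.095 m³/s.
Mass balance: 10.4·0.315 = 0.095·Cₑ + 0.22·3.2.
Cₑ = (3.276 − 0.704) / 0.095 = 27.07 mg/L.

27.1 mg/L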